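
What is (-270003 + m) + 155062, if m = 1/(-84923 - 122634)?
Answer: -23856809138/207557 ≈ -1.1494e+5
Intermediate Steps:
m = -1/207557 (m = 1/(-207557) = -1/207557 ≈ -4.8179e-6)
(-270003 + m) + 155062 = (-270003 - 1/207557) + 155062 = -56041012672/207557 + 155062 = -23856809138/207557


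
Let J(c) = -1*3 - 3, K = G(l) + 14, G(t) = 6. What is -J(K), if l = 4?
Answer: 6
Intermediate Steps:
K = 20 (K = 6 + 14 = 20)
J(c) = -6 (J(c) = -3 - 3 = -6)
-J(K) = -1*(-6) = 6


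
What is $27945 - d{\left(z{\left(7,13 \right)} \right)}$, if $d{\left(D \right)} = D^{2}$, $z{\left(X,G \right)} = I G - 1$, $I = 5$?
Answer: $23849$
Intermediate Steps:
$z{\left(X,G \right)} = -1 + 5 G$ ($z{\left(X,G \right)} = 5 G - 1 = -1 + 5 G$)
$27945 - d{\left(z{\left(7,13 \right)} \right)} = 27945 - \left(-1 + 5 \cdot 13\right)^{2} = 27945 - \left(-1 + 65\right)^{2} = 27945 - 64^{2} = 27945 - 4096 = 23849$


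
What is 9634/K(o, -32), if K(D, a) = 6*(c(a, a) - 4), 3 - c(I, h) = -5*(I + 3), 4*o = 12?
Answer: -4817/438 ≈ -10.998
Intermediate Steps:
o = 3 (o = (¼)*12 = 3)
c(I, h) = 18 + 5*I (c(I, h) = 3 - (-5)*(I + 3) = 3 - (-5)*(3 + I) = 3 - (-15 - 5*I) = 3 + (15 + 5*I) = 18 + 5*I)
K(D, a) = 84 + 30*a (K(D, a) = 6*((18 + 5*a) - 4) = 6*(14 + 5*a) = 84 + 30*a)
9634/K(o, -32) = 9634/(84 + 30*(-32)) = 9634/(84 - 960) = 9634/(-876) = 9634*(-1/876) = -4817/438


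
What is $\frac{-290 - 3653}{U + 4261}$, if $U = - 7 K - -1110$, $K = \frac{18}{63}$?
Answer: $- \frac{3943}{5369} \approx -0.7344$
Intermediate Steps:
$K = \frac{2}{7}$ ($K = 18 \cdot \frac{1}{63} = \frac{2}{7} \approx 0.28571$)
$U = 1108$ ($U = \left(-7\right) \frac{2}{7} - -1110 = -2 + 1110 = 1108$)
$\frac{-290 - 3653}{U + 4261} = \frac{-290 - 3653}{1108 + 4261} = - \frac{3943}{5369}$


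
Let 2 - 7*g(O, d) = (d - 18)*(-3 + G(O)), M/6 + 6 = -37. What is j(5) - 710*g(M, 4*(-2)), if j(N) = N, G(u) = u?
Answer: 4816675/7 ≈ 6.8810e+5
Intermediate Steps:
M = -258 (M = -36 + 6*(-37) = -36 - 222 = -258)
g(O, d) = 2/7 - (-18 + d)*(-3 + O)/7 (g(O, d) = 2/7 - (d - 18)*(-3 + O)/7 = 2/7 - (-18 + d)*(-3 + O)/7)
j(5) - 710*g(M, 4*(-2)) = 5 - 710*(-52/7 + 3*(4*(-2))/7 + (18/7)*(-258) - ⅐*(-258)*4*(-2)) = 5 - 710*(-52/7 + (3/7)*(-8) - 4644/7 - ⅐*(-258)*(-8)) = 5 - 710*(-52/7 - 24/7 - 4644/7 - 2064/7) = 5 - 710*(-6784/7) = 5 + 4816640/7 = 4816675/7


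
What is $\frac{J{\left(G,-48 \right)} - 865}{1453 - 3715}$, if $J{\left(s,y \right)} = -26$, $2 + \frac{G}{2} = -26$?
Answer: $\frac{297}{754} \approx 0.3939$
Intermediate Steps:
$G = -56$ ($G = -4 + 2 \left(-26\right) = -4 - 52 = -56$)
$\frac{J{\left(G,-48 \right)} - 865}{1453 - 3715} = \frac{-26 - 865}{1453 - 3715} = - \frac{891}{-2262} = \left(-891\right) \left(- \frac{1}{2262}\right) = \frac{297}{754}$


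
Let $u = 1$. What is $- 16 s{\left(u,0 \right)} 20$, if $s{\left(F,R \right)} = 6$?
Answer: $-1920$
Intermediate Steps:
$- 16 s{\left(u,0 \right)} 20 = \left(-16\right) 6 \cdot 20 = \left(-96\right) 20 = -1920$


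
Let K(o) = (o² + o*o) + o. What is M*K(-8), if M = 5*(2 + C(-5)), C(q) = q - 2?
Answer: -3000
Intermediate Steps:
C(q) = -2 + q
M = -25 (M = 5*(2 + (-2 - 5)) = 5*(2 - 7) = 5*(-5) = -25)
K(o) = o + 2*o² (K(o) = (o² + o²) + o = 2*o² + o = o + 2*o²)
M*K(-8) = -(-200)*(1 + 2*(-8)) = -(-200)*(1 - 16) = -(-200)*(-15) = -25*120 = -3000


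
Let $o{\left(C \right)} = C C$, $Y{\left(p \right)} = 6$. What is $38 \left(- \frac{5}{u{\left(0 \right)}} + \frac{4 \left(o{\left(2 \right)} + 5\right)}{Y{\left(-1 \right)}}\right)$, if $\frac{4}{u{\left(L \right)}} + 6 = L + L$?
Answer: $513$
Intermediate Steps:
$o{\left(C \right)} = C^{2}$
$u{\left(L \right)} = \frac{4}{-6 + 2 L}$ ($u{\left(L \right)} = \frac{4}{-6 + \left(L + L\right)} = \frac{4}{-6 + 2 L}$)
$38 \left(- \frac{5}{u{\left(0 \right)}} + \frac{4 \left(o{\left(2 \right)} + 5\right)}{Y{\left(-1 \right)}}\right) = 38 \left(- \frac{5}{2 \frac{1}{-3 + 0}} + \frac{4 \left(2^{2} + 5\right)}{6}\right) = 38 \left(- \frac{5}{2 \frac{1}{-3}} + 4 \left(4 + 5\right) \frac{1}{6}\right) = 38 \left(- \frac{5}{2 \left(- \frac{1}{3}\right)} + 4 \cdot 9 \cdot \frac{1}{6}\right) = 38 \left(- \frac{5}{- \frac{2}{3}} + 36 \cdot \frac{1}{6}\right) = 38 \left(\left(-5\right) \left(- \frac{3}{2}\right) + 6\right) = 38 \left(\frac{15}{2} + 6\right) = 38 \cdot \frac{27}{2} = 513$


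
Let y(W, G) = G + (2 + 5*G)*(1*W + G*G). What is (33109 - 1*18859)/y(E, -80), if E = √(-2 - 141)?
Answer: -3024895000/540721504181 + 472625*I*√143/540721504181 ≈ -0.0055942 + 1.0452e-5*I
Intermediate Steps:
E = I*√143 (E = √(-143) = I*√143 ≈ 11.958*I)
y(W, G) = G + (2 + 5*G)*(W + G²)
(33109 - 1*18859)/y(E, -80) = (33109 - 1*18859)/(-80 + 2*(I*√143) + 2*(-80)² + 5*(-80)³ + 5*(-80)*(I*√143)) = (33109 - 18859)/(-80 + 2*I*√143 + 2*6400 + 5*(-512000) - 400*I*√143) = 14250/(-80 + 2*I*√143 + 12800 - 2560000 - 400*I*√143) = 14250/(-2547280 - 398*I*√143)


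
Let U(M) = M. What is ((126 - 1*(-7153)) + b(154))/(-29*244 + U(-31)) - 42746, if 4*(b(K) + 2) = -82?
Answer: -26417659/618 ≈ -42747.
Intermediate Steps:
b(K) = -45/2 (b(K) = -2 + (1/4)*(-82) = -2 - 41/2 = -45/2)
((126 - 1*(-7153)) + b(154))/(-29*244 + U(-31)) - 42746 = ((126 - 1*(-7153)) - 45/2)/(-29*244 - 31) - 42746 = ((126 + 7153) - 45/2)/(-7076 - 31) - 42746 = (7279 - 45/2)/(-7107) - 42746 = (14513/2)*(-1/7107) - 42746 = -631/618 - 42746 = -26417659/618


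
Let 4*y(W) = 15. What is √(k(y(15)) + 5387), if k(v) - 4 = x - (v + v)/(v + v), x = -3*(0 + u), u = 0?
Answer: 7*√110 ≈ 73.417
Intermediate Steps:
y(W) = 15/4 (y(W) = (¼)*15 = 15/4)
x = 0 (x = -3*(0 + 0) = -3*0 = 0)
k(v) = 3 (k(v) = 4 + (0 - (v + v)/(v + v)) = 4 + (0 - 2*v/(2*v)) = 4 + (0 - 2*v*1/(2*v)) = 4 + (0 - 1*1) = 4 + (0 - 1) = 4 - 1 = 3)
√(k(y(15)) + 5387) = √(3 + 5387) = √5390 = 7*√110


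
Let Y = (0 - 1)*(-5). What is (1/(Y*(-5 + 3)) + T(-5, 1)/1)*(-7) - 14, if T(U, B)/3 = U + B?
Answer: 707/10 ≈ 70.700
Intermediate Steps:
T(U, B) = 3*B + 3*U (T(U, B) = 3*(U + B) = 3*(B + U) = 3*B + 3*U)
Y = 5 (Y = -1*(-5) = 5)
(1/(Y*(-5 + 3)) + T(-5, 1)/1)*(-7) - 14 = (1/(5*(-5 + 3)) + (3*1 + 3*(-5))/1)*(-7) - 14 = (1/(5*(-2)) + (3 - 15)*1)*(-7) - 14 = (1/(-10) - 12*1)*(-7) - 14 = (1*(-⅒) - 12)*(-7) - 14 = (-⅒ - 12)*(-7) - 14 = -121/10*(-7) - 14 = 847/10 - 14 = 707/10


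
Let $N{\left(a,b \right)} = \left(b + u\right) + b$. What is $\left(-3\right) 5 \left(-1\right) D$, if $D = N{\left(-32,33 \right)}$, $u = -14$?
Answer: $780$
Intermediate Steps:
$N{\left(a,b \right)} = -14 + 2 b$ ($N{\left(a,b \right)} = \left(b - 14\right) + b = \left(-14 + b\right) + b = -14 + 2 b$)
$D = 52$ ($D = -14 + 2 \cdot 33 = -14 + 66 = 52$)
$\left(-3\right) 5 \left(-1\right) D = \left(-3\right) 5 \left(-1\right) 52 = \left(-15\right) \left(-1\right) 52 = 15 \cdot 52 = 780$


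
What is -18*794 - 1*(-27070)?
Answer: 12778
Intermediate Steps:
-18*794 - 1*(-27070) = -14292 + 27070 = 12778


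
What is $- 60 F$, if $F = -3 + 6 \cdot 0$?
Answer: $180$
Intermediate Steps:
$F = -3$ ($F = -3 + 0 = -3$)
$- 60 F = \left(-60\right) \left(-3\right) = 180$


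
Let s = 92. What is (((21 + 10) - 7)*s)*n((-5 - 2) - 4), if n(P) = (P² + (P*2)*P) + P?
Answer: 777216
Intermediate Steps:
n(P) = P + 3*P² (n(P) = (P² + (2*P)*P) + P = (P² + 2*P²) + P = 3*P² + P = P + 3*P²)
(((21 + 10) - 7)*s)*n((-5 - 2) - 4) = (((21 + 10) - 7)*92)*(((-5 - 2) - 4)*(1 + 3*((-5 - 2) - 4))) = ((31 - 7)*92)*((-7 - 4)*(1 + 3*(-7 - 4))) = (24*92)*(-11*(1 + 3*(-11))) = 2208*(-11*(1 - 33)) = 2208*(-11*(-32)) = 2208*352 = 777216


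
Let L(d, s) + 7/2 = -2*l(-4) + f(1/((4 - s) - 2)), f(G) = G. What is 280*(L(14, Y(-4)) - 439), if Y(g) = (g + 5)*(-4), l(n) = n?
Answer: -364840/3 ≈ -1.2161e+5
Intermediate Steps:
Y(g) = -20 - 4*g (Y(g) = (5 + g)*(-4) = -20 - 4*g)
L(d, s) = 9/2 + 1/(2 - s) (L(d, s) = -7/2 + (-2*(-4) + 1/((4 - s) - 2)) = -7/2 + (8 + 1/(2 - s)) = 9/2 + 1/(2 - s))
280*(L(14, Y(-4)) - 439) = 280*((-20 + 9*(-20 - 4*(-4)))/(2*(-2 + (-20 - 4*(-4)))) - 439) = 280*((-20 + 9*(-20 + 16))/(2*(-2 + (-20 + 16))) - 439) = 280*((-20 + 9*(-4))/(2*(-2 - 4)) - 439) = 280*((1/2)*(-20 - 36)/(-6) - 439) = 280*((1/2)*(-1/6)*(-56) - 439) = 280*(14/3 - 439) = 280*(-1303/3) = -364840/3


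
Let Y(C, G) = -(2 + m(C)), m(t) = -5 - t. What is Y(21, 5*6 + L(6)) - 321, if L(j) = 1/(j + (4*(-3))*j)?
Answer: -297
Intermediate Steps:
L(j) = -1/(11*j) (L(j) = 1/(j - 12*j) = 1/(-11*j) = -1/(11*j))
Y(C, G) = 3 + C (Y(C, G) = -(2 + (-5 - C)) = -(-3 - C) = 3 + C)
Y(21, 5*6 + L(6)) - 321 = (3 + 21) - 321 = 24 - 321 = -297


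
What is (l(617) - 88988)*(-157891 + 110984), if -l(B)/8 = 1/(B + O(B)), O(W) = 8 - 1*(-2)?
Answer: 2617198767988/627 ≈ 4.1742e+9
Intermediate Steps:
O(W) = 10 (O(W) = 8 + 2 = 10)
l(B) = -8/(10 + B) (l(B) = -8/(B + 10) = -8/(10 + B))
(l(617) - 88988)*(-157891 + 110984) = (-8/(10 + 617) - 88988)*(-157891 + 110984) = (-8/627 - 88988)*(-46907) = -55795484/627*(-46907) = 2617198767988/627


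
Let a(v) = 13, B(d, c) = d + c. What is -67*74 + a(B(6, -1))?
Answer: -4945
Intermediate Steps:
B(d, c) = c + d
-67*74 + a(B(6, -1)) = -67*74 + 13 = -4958 + 13 = -4945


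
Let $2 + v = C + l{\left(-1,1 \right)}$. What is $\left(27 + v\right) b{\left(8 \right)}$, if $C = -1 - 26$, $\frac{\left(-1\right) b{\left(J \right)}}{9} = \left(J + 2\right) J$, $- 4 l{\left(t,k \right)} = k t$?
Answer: $1260$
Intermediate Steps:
$l{\left(t,k \right)} = - \frac{k t}{4}$
$b{\left(J \right)} = - 9 J \left(2 + J\right)$ ($b{\left(J \right)} = - 9 \left(J + 2\right) J = - 9 \left(2 + J\right) J = - 9 J \left(2 + J\right)$)
$C = -27$
$v = - \frac{115}{4}$ ($v = -2 - \left(27 + \frac{1}{4} \left(-1\right)\right) = -2 + \left(-27 + \frac{1}{4}\right) = -2 - \frac{107}{4} = - \frac{115}{4} \approx -28.75$)
$\left(27 + v\right) b{\left(8 \right)} = \left(27 - \frac{115}{4}\right) \left(\left(-9\right) 8 \left(2 + 8\right)\right) = - \frac{7 \left(\left(-9\right) 8 \cdot 10\right)}{4} = \left(- \frac{7}{4}\right) \left(-720\right) = 1260$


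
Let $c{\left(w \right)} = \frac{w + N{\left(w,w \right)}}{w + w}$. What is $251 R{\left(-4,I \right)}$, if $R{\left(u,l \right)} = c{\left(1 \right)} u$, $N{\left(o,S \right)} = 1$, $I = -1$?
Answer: $-1004$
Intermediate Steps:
$c{\left(w \right)} = \frac{1 + w}{2 w}$ ($c{\left(w \right)} = \frac{w + 1}{w + w} = \frac{1 + w}{2 w}$)
$R{\left(u,l \right)} = u$ ($R{\left(u,l \right)} = \frac{1 + 1}{2 \cdot 1} u = \frac{1}{2} \cdot 1 \cdot 2 u = 1 u = u$)
$251 R{\left(-4,I \right)} = 251 \left(-4\right) = -1004$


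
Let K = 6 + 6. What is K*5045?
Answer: 60540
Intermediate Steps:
K = 12
K*5045 = 12*5045 = 60540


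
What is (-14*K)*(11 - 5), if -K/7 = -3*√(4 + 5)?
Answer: -5292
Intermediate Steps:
K = 63 (K = -(-21)*√(4 + 5) = -(-21)*√9 = -(-21)*3 = -7*(-9) = 63)
(-14*K)*(11 - 5) = (-14*63)*(11 - 5) = -882*6 = -5292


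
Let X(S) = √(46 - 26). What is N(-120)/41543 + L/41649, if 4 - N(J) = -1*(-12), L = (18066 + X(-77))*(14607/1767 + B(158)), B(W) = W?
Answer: 24499523427030/339700725241 + 195862*√5/24531261 ≈ 72.139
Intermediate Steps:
X(S) = 2*√5 (X(S) = √20 = 2*√5)
L = 1769221446/589 + 195862*√5/589 (L = (18066 + 2*√5)*(14607/1767 + 158) = (18066 + 2*√5)*(14607*(1/1767) + 158) = (18066 + 2*√5)*(4869/589 + 158) = (18066 + 2*√5)*(97931/589) = 1769221446/589 + 195862*√5/589 ≈ 3.0045e+6)
N(J) = -8 (N(J) = 4 - (-1)*(-12) = 4 - 1*12 = 4 - 12 = -8)
N(-120)/41543 + L/41649 = -8/41543 + (1769221446/589 + 195862*√5/589)/41649 = -8*1/41543 + (1769221446/589 + 195862*√5/589)*(1/41649) = -8/41543 + (589740482/8177087 + 195862*√5/24531261) = 24499523427030/339700725241 + 195862*√5/24531261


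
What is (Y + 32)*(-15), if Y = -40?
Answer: 120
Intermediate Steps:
(Y + 32)*(-15) = (-40 + 32)*(-15) = -8*(-15) = 120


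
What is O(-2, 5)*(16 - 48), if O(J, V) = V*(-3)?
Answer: 480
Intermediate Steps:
O(J, V) = -3*V
O(-2, 5)*(16 - 48) = (-3*5)*(16 - 48) = -15*(-32) = 480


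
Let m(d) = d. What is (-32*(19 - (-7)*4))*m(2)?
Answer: -3008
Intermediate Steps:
(-32*(19 - (-7)*4))*m(2) = -32*(19 - (-7)*4)*2 = -32*(19 - 1*(-28))*2 = -32*(19 + 28)*2 = -32*47*2 = -1504*2 = -3008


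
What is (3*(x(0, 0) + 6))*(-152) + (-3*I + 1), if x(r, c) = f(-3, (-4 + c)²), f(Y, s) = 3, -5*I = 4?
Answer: -20503/5 ≈ -4100.6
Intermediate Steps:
I = -⅘ (I = -⅕*4 = -⅘ ≈ -0.80000)
x(r, c) = 3
(3*(x(0, 0) + 6))*(-152) + (-3*I + 1) = (3*(3 + 6))*(-152) + (-3*(-⅘) + 1) = (3*9)*(-152) + (12/5 + 1) = 27*(-152) + 17/5 = -4104 + 17/5 = -20503/5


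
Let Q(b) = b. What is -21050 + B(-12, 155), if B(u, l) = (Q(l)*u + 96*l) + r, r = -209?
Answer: -8239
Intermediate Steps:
B(u, l) = -209 + 96*l + l*u (B(u, l) = (l*u + 96*l) - 209 = (96*l + l*u) - 209 = -209 + 96*l + l*u)
-21050 + B(-12, 155) = -21050 + (-209 + 96*155 + 155*(-12)) = -21050 + (-209 + 14880 - 1860) = -21050 + 12811 = -8239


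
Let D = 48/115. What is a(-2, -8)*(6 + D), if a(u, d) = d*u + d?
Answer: 5904/115 ≈ 51.339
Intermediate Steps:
D = 48/115 (D = 48*(1/115) = 48/115 ≈ 0.41739)
a(u, d) = d + d*u
a(-2, -8)*(6 + D) = (-8*(1 - 2))*(6 + 48/115) = -8*(-1)*(738/115) = 8*(738/115) = 5904/115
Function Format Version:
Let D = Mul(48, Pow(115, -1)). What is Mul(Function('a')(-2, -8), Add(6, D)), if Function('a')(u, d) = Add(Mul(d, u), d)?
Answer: Rational(5904, 115) ≈ 51.339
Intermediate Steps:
D = Rational(48, 115) (D = Mul(48, Rational(1, 115)) = Rational(48, 115) ≈ 0.41739)
Function('a')(u, d) = Add(d, Mul(d, u))
Mul(Function('a')(-2, -8), Add(6, D)) = Mul(Mul(-8, Add(1, -2)), Add(6, Rational(48, 115))) = Mul(Mul(-8, -1), Rational(738, 115)) = Mul(8, Rational(738, 115)) = Rational(5904, 115)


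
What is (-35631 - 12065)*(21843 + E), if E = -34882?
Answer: 621908144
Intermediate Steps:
(-35631 - 12065)*(21843 + E) = (-35631 - 12065)*(21843 - 34882) = -47696*(-13039) = 621908144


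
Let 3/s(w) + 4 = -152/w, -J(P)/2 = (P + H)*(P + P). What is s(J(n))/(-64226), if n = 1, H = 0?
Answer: -3/2183684 ≈ -1.3738e-6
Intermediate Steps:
J(P) = -4*P**2 (J(P) = -2*(P + 0)*(P + P) = -2*P*2*P = -4*P**2)
s(w) = 3/(-4 - 152/w)
s(J(n))/(-64226) = -3*(-4*1**2)/(152 + 4*(-4*1**2))/(-64226) = -3*(-4*1)/(152 + 4*(-4*1))*(-1/64226) = -3*(-4)/(152 + 4*(-4))*(-1/64226) = -3*(-4)/(152 - 16)*(-1/64226) = -3*(-4)/136*(-1/64226) = -3*(-4)*1/136*(-1/64226) = (3/34)*(-1/64226) = -3/2183684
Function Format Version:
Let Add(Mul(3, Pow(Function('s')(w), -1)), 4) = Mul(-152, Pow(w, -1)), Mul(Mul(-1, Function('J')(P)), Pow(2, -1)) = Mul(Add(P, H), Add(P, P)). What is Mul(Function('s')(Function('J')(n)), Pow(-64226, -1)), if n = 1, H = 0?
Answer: Rational(-3, 2183684) ≈ -1.3738e-6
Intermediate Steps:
Function('J')(P) = Mul(-4, Pow(P, 2)) (Function('J')(P) = Mul(-2, Mul(Add(P, 0), Add(P, P))) = Mul(-2, Mul(P, Mul(2, P))) = Mul(-2, Mul(2, Pow(P, 2))) = Mul(-4, Pow(P, 2)))
Function('s')(w) = Mul(3, Pow(Add(-4, Mul(-152, Pow(w, -1))), -1))
Mul(Function('s')(Function('J')(n)), Pow(-64226, -1)) = Mul(Mul(-3, Mul(-4, Pow(1, 2)), Pow(Add(152, Mul(4, Mul(-4, Pow(1, 2)))), -1)), Pow(-64226, -1)) = Mul(Mul(-3, Mul(-4, 1), Pow(Add(152, Mul(4, Mul(-4, 1))), -1)), Rational(-1, 64226)) = Mul(Mul(-3, -4, Pow(Add(152, Mul(4, -4)), -1)), Rational(-1, 64226)) = Mul(Mul(-3, -4, Pow(Add(152, -16), -1)), Rational(-1, 64226)) = Mul(Mul(-3, -4, Pow(136, -1)), Rational(-1, 64226)) = Mul(Mul(-3, -4, Rational(1, 136)), Rational(-1, 64226)) = Mul(Rational(3, 34), Rational(-1, 64226)) = Rational(-3, 2183684)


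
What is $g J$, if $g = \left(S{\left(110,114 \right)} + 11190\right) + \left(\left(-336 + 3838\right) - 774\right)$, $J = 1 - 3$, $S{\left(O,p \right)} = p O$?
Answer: $-52916$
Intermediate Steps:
$S{\left(O,p \right)} = O p$
$J = -2$ ($J = 1 - 3 = -2$)
$g = 26458$ ($g = \left(110 \cdot 114 + 11190\right) + \left(\left(-336 + 3838\right) - 774\right) = \left(12540 + 11190\right) + \left(3502 - 774\right) = 23730 + 2728 = 26458$)
$g J = 26458 \left(-2\right) = -52916$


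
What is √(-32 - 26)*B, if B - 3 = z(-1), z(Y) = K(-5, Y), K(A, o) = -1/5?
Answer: 14*I*√58/5 ≈ 21.324*I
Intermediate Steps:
K(A, o) = -⅕ (K(A, o) = -1*⅕ = -⅕)
z(Y) = -⅕
B = 14/5 (B = 3 - ⅕ = 14/5 ≈ 2.8000)
√(-32 - 26)*B = √(-32 - 26)*(14/5) = √(-58)*(14/5) = (I*√58)*(14/5) = 14*I*√58/5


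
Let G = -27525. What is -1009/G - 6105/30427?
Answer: -137339282/837503175 ≈ -0.16399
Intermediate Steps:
-1009/G - 6105/30427 = -1009/(-27525) - 6105/30427 = -1009*(-1/27525) - 6105*1/30427 = 1009/27525 - 6105/30427 = -137339282/837503175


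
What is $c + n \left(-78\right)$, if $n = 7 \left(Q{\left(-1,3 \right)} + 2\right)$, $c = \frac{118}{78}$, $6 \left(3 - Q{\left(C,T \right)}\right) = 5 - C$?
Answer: $- \frac{85117}{39} \approx -2182.5$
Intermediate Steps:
$Q{\left(C,T \right)} = \frac{13}{6} + \frac{C}{6}$ ($Q{\left(C,T \right)} = 3 - \frac{5 - C}{6} = 3 + \left(- \frac{5}{6} + \frac{C}{6}\right) = \frac{13}{6} + \frac{C}{6}$)
$c = \frac{59}{39}$ ($c = 118 \cdot \frac{1}{78} = \frac{59}{39} \approx 1.5128$)
$n = 28$ ($n = 7 \left(\left(\frac{13}{6} + \frac{1}{6} \left(-1\right)\right) + 2\right) = 7 \left(\left(\frac{13}{6} - \frac{1}{6}\right) + 2\right) = 7 \left(2 + 2\right) = 7 \cdot 4 = 28$)
$c + n \left(-78\right) = \frac{59}{39} + 28 \left(-78\right) = \frac{59}{39} - 2184 = - \frac{85117}{39}$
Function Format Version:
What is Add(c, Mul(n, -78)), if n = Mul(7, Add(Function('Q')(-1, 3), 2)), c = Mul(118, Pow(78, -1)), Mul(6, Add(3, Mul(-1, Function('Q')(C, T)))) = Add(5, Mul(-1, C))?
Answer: Rational(-85117, 39) ≈ -2182.5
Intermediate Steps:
Function('Q')(C, T) = Add(Rational(13, 6), Mul(Rational(1, 6), C)) (Function('Q')(C, T) = Add(3, Mul(Rational(-1, 6), Add(5, Mul(-1, C)))) = Add(3, Add(Rational(-5, 6), Mul(Rational(1, 6), C))) = Add(Rational(13, 6), Mul(Rational(1, 6), C)))
c = Rational(59, 39) (c = Mul(118, Rational(1, 78)) = Rational(59, 39) ≈ 1.5128)
n = 28 (n = Mul(7, Add(Add(Rational(13, 6), Mul(Rational(1, 6), -1)), 2)) = Mul(7, Add(Add(Rational(13, 6), Rational(-1, 6)), 2)) = Mul(7, Add(2, 2)) = Mul(7, 4) = 28)
Add(c, Mul(n, -78)) = Add(Rational(59, 39), Mul(28, -78)) = Add(Rational(59, 39), -2184) = Rational(-85117, 39)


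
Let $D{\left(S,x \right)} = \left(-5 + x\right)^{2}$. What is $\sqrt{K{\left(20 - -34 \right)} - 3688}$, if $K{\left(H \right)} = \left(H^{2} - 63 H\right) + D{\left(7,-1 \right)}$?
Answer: $i \sqrt{4138} \approx 64.327 i$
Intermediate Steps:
$K{\left(H \right)} = 36 + H^{2} - 63 H$ ($K{\left(H \right)} = \left(H^{2} - 63 H\right) + \left(-5 - 1\right)^{2} = \left(H^{2} - 63 H\right) + \left(-6\right)^{2} = \left(H^{2} - 63 H\right) + 36 = 36 + H^{2} - 63 H$)
$\sqrt{K{\left(20 - -34 \right)} - 3688} = \sqrt{\left(36 + \left(20 - -34\right)^{2} - 63 \left(20 - -34\right)\right) - 3688} = \sqrt{\left(36 + \left(20 + 34\right)^{2} - 63 \left(20 + 34\right)\right) - 3688} = \sqrt{\left(36 + 54^{2} - 3402\right) - 3688} = \sqrt{\left(36 + 2916 - 3402\right) - 3688} = \sqrt{-450 - 3688} = \sqrt{-4138} = i \sqrt{4138}$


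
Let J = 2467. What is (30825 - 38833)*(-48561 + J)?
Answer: 369120752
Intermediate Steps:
(30825 - 38833)*(-48561 + J) = (30825 - 38833)*(-48561 + 2467) = -8008*(-46094) = 369120752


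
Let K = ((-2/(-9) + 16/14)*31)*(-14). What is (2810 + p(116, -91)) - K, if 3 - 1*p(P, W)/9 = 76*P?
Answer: -683231/9 ≈ -75915.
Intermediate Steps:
p(P, W) = 27 - 684*P
K = -5332/9 (K = ((-2*(-⅑) + 16*(1/14))*31)*(-14) = ((2/9 + 8/7)*31)*(-14) = ((86/63)*31)*(-14) = (2666/63)*(-14) = -5332/9 ≈ -592.44)
(2810 + p(116, -91)) - K = (2810 + (27 - 684*116)) - 1*(-5332/9) = (2810 + (27 - 79344)) + 5332/9 = (2810 - 79317) + 5332/9 = -76507 + 5332/9 = -683231/9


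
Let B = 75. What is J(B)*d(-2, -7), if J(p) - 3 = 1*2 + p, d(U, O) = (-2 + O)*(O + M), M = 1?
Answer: 4320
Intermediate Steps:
d(U, O) = (1 + O)*(-2 + O) (d(U, O) = (-2 + O)*(O + 1) = (-2 + O)*(1 + O) = (1 + O)*(-2 + O))
J(p) = 5 + p (J(p) = 3 + (1*2 + p) = 3 + (2 + p) = 5 + p)
J(B)*d(-2, -7) = (5 + 75)*(-2 + (-7)**2 - 1*(-7)) = 80*(-2 + 49 + 7) = 80*54 = 4320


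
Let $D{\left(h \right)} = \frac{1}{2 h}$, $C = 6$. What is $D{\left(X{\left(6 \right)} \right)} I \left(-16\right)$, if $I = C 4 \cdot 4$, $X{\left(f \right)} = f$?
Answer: $-128$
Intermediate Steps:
$D{\left(h \right)} = \frac{1}{2 h}$
$I = 96$ ($I = 6 \cdot 4 \cdot 4 = 24 \cdot 4 = 96$)
$D{\left(X{\left(6 \right)} \right)} I \left(-16\right) = \frac{1}{2 \cdot 6} \cdot 96 \left(-16\right) = \frac{1}{2} \cdot \frac{1}{6} \cdot 96 \left(-16\right) = \frac{1}{12} \cdot 96 \left(-16\right) = 8 \left(-16\right) = -128$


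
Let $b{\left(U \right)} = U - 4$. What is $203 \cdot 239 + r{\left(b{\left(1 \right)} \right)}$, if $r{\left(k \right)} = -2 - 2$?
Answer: $48513$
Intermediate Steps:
$b{\left(U \right)} = -4 + U$ ($b{\left(U \right)} = U - 4 = -4 + U$)
$r{\left(k \right)} = -4$ ($r{\left(k \right)} = -2 - 2 = -4$)
$203 \cdot 239 + r{\left(b{\left(1 \right)} \right)} = 203 \cdot 239 - 4 = 48517 - 4 = 48513$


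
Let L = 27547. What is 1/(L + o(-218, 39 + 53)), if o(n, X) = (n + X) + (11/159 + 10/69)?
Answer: 1219/33426460 ≈ 3.6468e-5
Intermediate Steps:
o(n, X) = 261/1219 + X + n (o(n, X) = (X + n) + (11*(1/159) + 10*(1/69)) = (X + n) + (11/159 + 10/69) = (X + n) + 261/1219 = 261/1219 + X + n)
1/(L + o(-218, 39 + 53)) = 1/(27547 + (261/1219 + (39 + 53) - 218)) = 1/(27547 + (261/1219 + 92 - 218)) = 1/(27547 - 153333/1219) = 1/(33426460/1219) = 1219/33426460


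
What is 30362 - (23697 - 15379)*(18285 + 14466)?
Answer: -272392456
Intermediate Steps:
30362 - (23697 - 15379)*(18285 + 14466) = 30362 - 8318*32751 = 30362 - 1*272422818 = 30362 - 272422818 = -272392456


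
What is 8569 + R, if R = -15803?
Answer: -7234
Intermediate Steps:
8569 + R = 8569 - 15803 = -7234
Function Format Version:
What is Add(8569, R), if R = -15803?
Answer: -7234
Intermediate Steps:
Add(8569, R) = Add(8569, -15803) = -7234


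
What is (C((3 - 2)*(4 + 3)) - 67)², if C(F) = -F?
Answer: 5476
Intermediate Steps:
(C((3 - 2)*(4 + 3)) - 67)² = (-(3 - 2)*(4 + 3) - 67)² = (-7 - 67)² = (-74)² = 5476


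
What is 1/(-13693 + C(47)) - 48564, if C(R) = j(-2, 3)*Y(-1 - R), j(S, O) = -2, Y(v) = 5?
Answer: -665472493/13703 ≈ -48564.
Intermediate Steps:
C(R) = -10 (C(R) = -2*5 = -10)
1/(-13693 + C(47)) - 48564 = 1/(-13693 - 10) - 48564 = 1/(-13703) - 48564 = -1/13703 - 48564 = -665472493/13703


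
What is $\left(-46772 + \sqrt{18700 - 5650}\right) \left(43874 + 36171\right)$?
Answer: $-3743864740 + 1200675 \sqrt{58} \approx -3.7347 \cdot 10^{9}$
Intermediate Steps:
$\left(-46772 + \sqrt{18700 - 5650}\right) \left(43874 + 36171\right) = \left(-46772 + \sqrt{13050}\right) 80045 = \left(-46772 + 15 \sqrt{58}\right) 80045 = -3743864740 + 1200675 \sqrt{58}$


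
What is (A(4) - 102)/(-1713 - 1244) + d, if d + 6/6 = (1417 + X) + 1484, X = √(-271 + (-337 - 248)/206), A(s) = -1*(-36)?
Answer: 8575366/2957 + I*√11620666/206 ≈ 2900.0 + 16.548*I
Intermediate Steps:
A(s) = 36
X = I*√11620666/206 (X = √(-271 - 585*1/206) = √(-271 - 585/206) = √(-56411/206) = I*√11620666/206 ≈ 16.548*I)
d = 2900 + I*√11620666/206 (d = -1 + ((1417 + I*√11620666/206) + 1484) = -1 + (2901 + I*√11620666/206) = 2900 + I*√11620666/206 ≈ 2900.0 + 16.548*I)
(A(4) - 102)/(-1713 - 1244) + d = (36 - 102)/(-1713 - 1244) + (2900 + I*√11620666/206) = -66/(-2957) + (2900 + I*√11620666/206) = -66*(-1/2957) + (2900 + I*√11620666/206) = 66/2957 + (2900 + I*√11620666/206) = 8575366/2957 + I*√11620666/206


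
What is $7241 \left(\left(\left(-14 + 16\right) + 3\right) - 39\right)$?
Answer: $-246194$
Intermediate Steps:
$7241 \left(\left(\left(-14 + 16\right) + 3\right) - 39\right) = 7241 \left(\left(2 + 3\right) - 39\right) = 7241 \left(5 - 39\right) = 7241 \left(-34\right) = -246194$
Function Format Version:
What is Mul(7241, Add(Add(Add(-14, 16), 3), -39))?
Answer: -246194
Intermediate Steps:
Mul(7241, Add(Add(Add(-14, 16), 3), -39)) = Mul(7241, Add(Add(2, 3), -39)) = Mul(7241, Add(5, -39)) = Mul(7241, -34) = -246194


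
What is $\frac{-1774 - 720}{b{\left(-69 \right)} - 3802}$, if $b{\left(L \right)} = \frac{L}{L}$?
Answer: $\frac{2494}{3801} \approx 0.65614$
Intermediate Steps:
$b{\left(L \right)} = 1$
$\frac{-1774 - 720}{b{\left(-69 \right)} - 3802} = \frac{-1774 - 720}{1 - 3802} = - \frac{2494}{-3801} = \left(-2494\right) \left(- \frac{1}{3801}\right) = \frac{2494}{3801}$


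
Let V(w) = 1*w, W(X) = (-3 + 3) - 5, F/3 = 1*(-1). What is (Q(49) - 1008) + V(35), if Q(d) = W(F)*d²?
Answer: -12978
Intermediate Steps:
F = -3 (F = 3*(1*(-1)) = 3*(-1) = -3)
W(X) = -5 (W(X) = 0 - 5 = -5)
Q(d) = -5*d²
V(w) = w
(Q(49) - 1008) + V(35) = (-5*49² - 1008) + 35 = (-5*2401 - 1008) + 35 = (-12005 - 1008) + 35 = -13013 + 35 = -12978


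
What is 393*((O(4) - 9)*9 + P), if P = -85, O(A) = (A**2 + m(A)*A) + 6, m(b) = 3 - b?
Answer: -1572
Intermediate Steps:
O(A) = 6 + A**2 + A*(3 - A) (O(A) = (A**2 + (3 - A)*A) + 6 = (A**2 + A*(3 - A)) + 6 = 6 + A**2 + A*(3 - A))
393*((O(4) - 9)*9 + P) = 393*(((6 + 3*4) - 9)*9 - 85) = 393*(((6 + 12) - 9)*9 - 85) = 393*((18 - 9)*9 - 85) = 393*(9*9 - 85) = 393*(81 - 85) = 393*(-4) = -1572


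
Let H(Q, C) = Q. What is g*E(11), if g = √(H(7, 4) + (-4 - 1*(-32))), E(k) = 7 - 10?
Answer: -3*√35 ≈ -17.748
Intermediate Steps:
E(k) = -3
g = √35 (g = √(7 + (-4 - 1*(-32))) = √(7 + (-4 + 32)) = √(7 + 28) = √35 ≈ 5.9161)
g*E(11) = √35*(-3) = -3*√35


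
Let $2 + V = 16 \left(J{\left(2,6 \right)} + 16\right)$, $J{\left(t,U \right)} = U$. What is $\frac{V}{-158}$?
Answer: $- \frac{175}{79} \approx -2.2152$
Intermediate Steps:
$V = 350$ ($V = -2 + 16 \left(6 + 16\right) = -2 + 16 \cdot 22 = -2 + 352 = 350$)
$\frac{V}{-158} = \frac{350}{-158} = 350 \left(- \frac{1}{158}\right) = - \frac{175}{79}$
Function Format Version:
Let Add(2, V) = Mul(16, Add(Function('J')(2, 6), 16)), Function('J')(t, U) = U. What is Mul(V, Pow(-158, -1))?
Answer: Rational(-175, 79) ≈ -2.2152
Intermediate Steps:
V = 350 (V = Add(-2, Mul(16, Add(6, 16))) = Add(-2, Mul(16, 22)) = Add(-2, 352) = 350)
Mul(V, Pow(-158, -1)) = Mul(350, Pow(-158, -1)) = Mul(350, Rational(-1, 158)) = Rational(-175, 79)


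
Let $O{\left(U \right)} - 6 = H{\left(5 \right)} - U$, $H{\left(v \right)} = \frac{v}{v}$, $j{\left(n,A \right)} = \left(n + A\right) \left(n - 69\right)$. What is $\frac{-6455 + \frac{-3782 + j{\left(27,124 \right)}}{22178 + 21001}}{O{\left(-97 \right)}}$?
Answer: $- \frac{21440813}{345432} \approx -62.07$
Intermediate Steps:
$j{\left(n,A \right)} = \left(-69 + n\right) \left(A + n\right)$ ($j{\left(n,A \right)} = \left(A + n\right) \left(-69 + n\right) = \left(-69 + n\right) \left(A + n\right)$)
$H{\left(v \right)} = 1$
$O{\left(U \right)} = 7 - U$ ($O{\left(U \right)} = 6 - \left(-1 + U\right) = 7 - U$)
$\frac{-6455 + \frac{-3782 + j{\left(27,124 \right)}}{22178 + 21001}}{O{\left(-97 \right)}} = \frac{-6455 + \frac{-3782 + \left(27^{2} - 8556 - 1863 + 124 \cdot 27\right)}{22178 + 21001}}{7 - -97} = \frac{-6455 + \frac{-3782 + \left(729 - 8556 - 1863 + 3348\right)}{43179}}{7 + 97} = \frac{-6455 + \left(-3782 - 6342\right) \frac{1}{43179}}{104} = \left(-6455 - \frac{10124}{43179}\right) \frac{1}{104} = \left(- \frac{278730569}{43179}\right) \frac{1}{104} = - \frac{21440813}{345432}$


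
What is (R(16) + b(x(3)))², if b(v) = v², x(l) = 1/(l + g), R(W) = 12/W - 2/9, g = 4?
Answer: 935089/3111696 ≈ 0.30051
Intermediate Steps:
R(W) = -2/9 + 12/W (R(W) = 12/W - 2*⅑ = 12/W - 2/9 = -2/9 + 12/W)
x(l) = 1/(4 + l) (x(l) = 1/(l + 4) = 1/(4 + l))
(R(16) + b(x(3)))² = ((-2/9 + 12/16) + (1/(4 + 3))²)² = ((-2/9 + 12*(1/16)) + (1/7)²)² = ((-2/9 + ¾) + (⅐)²)² = (19/36 + 1/49)² = (967/1764)² = 935089/3111696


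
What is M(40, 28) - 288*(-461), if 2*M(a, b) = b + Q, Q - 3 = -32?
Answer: 265535/2 ≈ 1.3277e+5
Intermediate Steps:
Q = -29 (Q = 3 - 32 = -29)
M(a, b) = -29/2 + b/2 (M(a, b) = (b - 29)/2 = (-29 + b)/2 = -29/2 + b/2)
M(40, 28) - 288*(-461) = (-29/2 + (½)*28) - 288*(-461) = (-29/2 + 14) + 132768 = -½ + 132768 = 265535/2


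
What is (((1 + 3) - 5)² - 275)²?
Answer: 75076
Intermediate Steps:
(((1 + 3) - 5)² - 275)² = ((4 - 5)² - 275)² = ((-1)² - 275)² = (1 - 275)² = (-274)² = 75076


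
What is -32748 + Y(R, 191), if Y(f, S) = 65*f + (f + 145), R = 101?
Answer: -25937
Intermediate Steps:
Y(f, S) = 145 + 66*f (Y(f, S) = 65*f + (145 + f) = 145 + 66*f)
-32748 + Y(R, 191) = -32748 + (145 + 66*101) = -32748 + (145 + 6666) = -32748 + 6811 = -25937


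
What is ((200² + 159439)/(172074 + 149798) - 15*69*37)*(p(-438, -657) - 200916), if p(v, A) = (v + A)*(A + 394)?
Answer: -1073202812014269/321872 ≈ -3.3343e+9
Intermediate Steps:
p(v, A) = (394 + A)*(A + v) (p(v, A) = (A + v)*(394 + A) = (394 + A)*(A + v))
((200² + 159439)/(172074 + 149798) - 15*69*37)*(p(-438, -657) - 200916) = ((200² + 159439)/(172074 + 149798) - 15*69*37)*(((-657)² + 394*(-657) + 394*(-438) - 657*(-438)) - 200916) = ((40000 + 159439)/321872 - 1035*37)*((431649 - 258858 - 172572 + 287766) - 200916) = (199439*(1/321872) - 38295)*(287985 - 200916) = (199439/321872 - 38295)*87069 = -12325888801/321872*87069 = -1073202812014269/321872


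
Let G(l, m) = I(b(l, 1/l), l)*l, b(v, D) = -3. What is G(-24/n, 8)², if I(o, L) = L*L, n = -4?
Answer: 46656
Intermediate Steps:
I(o, L) = L²
G(l, m) = l³ (G(l, m) = l²*l = l³)
G(-24/n, 8)² = ((-24/(-4))³)² = ((-24*(-1)/4)³)² = ((-4*(-3/2))³)² = (6³)² = 216² = 46656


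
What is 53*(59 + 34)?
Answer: 4929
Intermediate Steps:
53*(59 + 34) = 53*93 = 4929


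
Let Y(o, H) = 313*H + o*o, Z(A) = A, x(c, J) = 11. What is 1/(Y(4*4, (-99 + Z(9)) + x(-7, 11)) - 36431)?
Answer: -1/60902 ≈ -1.6420e-5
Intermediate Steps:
Y(o, H) = o**2 + 313*H (Y(o, H) = 313*H + o**2 = o**2 + 313*H)
1/(Y(4*4, (-99 + Z(9)) + x(-7, 11)) - 36431) = 1/(((4*4)**2 + 313*((-99 + 9) + 11)) - 36431) = 1/((16**2 + 313*(-90 + 11)) - 36431) = 1/((256 + 313*(-79)) - 36431) = 1/((256 - 24727) - 36431) = 1/(-24471 - 36431) = 1/(-60902) = -1/60902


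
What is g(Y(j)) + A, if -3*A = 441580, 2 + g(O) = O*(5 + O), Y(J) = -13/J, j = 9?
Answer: -11923238/81 ≈ -1.4720e+5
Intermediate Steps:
g(O) = -2 + O*(5 + O)
A = -441580/3 (A = -⅓*441580 = -441580/3 ≈ -1.4719e+5)
g(Y(j)) + A = (-2 + (-13/9)² + 5*(-13/9)) - 441580/3 = (-2 + 169/81 - 65/9) - 441580/3 = -578/81 - 441580/3 = -11923238/81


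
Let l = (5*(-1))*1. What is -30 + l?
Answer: -35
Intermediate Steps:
l = -5 (l = -5*1 = -5)
-30 + l = -30 - 5 = -35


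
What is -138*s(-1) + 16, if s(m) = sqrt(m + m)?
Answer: 16 - 138*I*sqrt(2) ≈ 16.0 - 195.16*I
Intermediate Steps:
s(m) = sqrt(2)*sqrt(m) (s(m) = sqrt(2*m) = sqrt(2)*sqrt(m))
-138*s(-1) + 16 = -138*sqrt(2)*sqrt(-1) + 16 = -138*sqrt(2)*I + 16 = -138*I*sqrt(2) + 16 = 16 - 138*I*sqrt(2)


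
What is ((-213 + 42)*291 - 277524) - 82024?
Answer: -409309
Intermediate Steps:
((-213 + 42)*291 - 277524) - 82024 = (-171*291 - 277524) - 82024 = (-49761 - 277524) - 82024 = -327285 - 82024 = -409309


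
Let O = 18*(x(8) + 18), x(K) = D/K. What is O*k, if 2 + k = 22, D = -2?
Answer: 6390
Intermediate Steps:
k = 20 (k = -2 + 22 = 20)
x(K) = -2/K
O = 639/2 (O = 18*(-2/8 + 18) = 18*(-2*1/8 + 18) = 18*(-1/4 + 18) = 18*(71/4) = 639/2 ≈ 319.50)
O*k = (639/2)*20 = 6390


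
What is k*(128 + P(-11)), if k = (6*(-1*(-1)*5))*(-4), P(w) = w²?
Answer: -29880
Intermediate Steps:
k = -120 (k = (6*(1*5))*(-4) = (6*5)*(-4) = 30*(-4) = -120)
k*(128 + P(-11)) = -120*(128 + (-11)²) = -120*(128 + 121) = -120*249 = -29880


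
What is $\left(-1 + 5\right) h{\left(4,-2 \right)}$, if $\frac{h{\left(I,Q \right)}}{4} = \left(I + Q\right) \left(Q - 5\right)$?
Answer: $-224$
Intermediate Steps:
$h{\left(I,Q \right)} = 4 \left(-5 + Q\right) \left(I + Q\right)$ ($h{\left(I,Q \right)} = 4 \left(I + Q\right) \left(Q - 5\right) = 4 \left(I + Q\right) \left(-5 + Q\right) = 4 \left(-5 + Q\right) \left(I + Q\right)$)
$\left(-1 + 5\right) h{\left(4,-2 \right)} = \left(-1 + 5\right) \left(\left(-20\right) 4 - -40 + 4 \left(-2\right)^{2} + 4 \cdot 4 \left(-2\right)\right) = 4 \left(-80 + 40 + 4 \cdot 4 - 32\right) = 4 \left(-80 + 40 + 16 - 32\right) = 4 \left(-56\right) = -224$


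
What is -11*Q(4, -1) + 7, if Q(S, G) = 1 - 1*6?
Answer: 62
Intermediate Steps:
Q(S, G) = -5 (Q(S, G) = 1 - 6 = -5)
-11*Q(4, -1) + 7 = -11*(-5) + 7 = 55 + 7 = 62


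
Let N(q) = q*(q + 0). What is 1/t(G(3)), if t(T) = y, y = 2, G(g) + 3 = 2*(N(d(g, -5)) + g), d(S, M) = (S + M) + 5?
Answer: 1/2 ≈ 0.50000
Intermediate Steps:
d(S, M) = 5 + M + S (d(S, M) = (M + S) + 5 = 5 + M + S)
N(q) = q**2 (N(q) = q*q = q**2)
G(g) = -3 + 2*g + 2*g**2 (G(g) = -3 + 2*((5 - 5 + g)**2 + g) = -3 + 2*(g**2 + g) = -3 + 2*(g + g**2) = -3 + (2*g + 2*g**2) = -3 + 2*g + 2*g**2)
t(T) = 2
1/t(G(3)) = 1/2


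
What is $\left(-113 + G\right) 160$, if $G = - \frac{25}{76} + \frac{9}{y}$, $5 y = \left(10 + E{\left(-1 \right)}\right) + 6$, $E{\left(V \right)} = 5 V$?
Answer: $- \frac{3652920}{209} \approx -17478.0$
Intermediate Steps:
$y = \frac{11}{5}$ ($y = \frac{\left(10 + 5 \left(-1\right)\right) + 6}{5} = \frac{\left(10 - 5\right) + 6}{5} = \frac{5 + 6}{5} = \frac{1}{5} \cdot 11 = \frac{11}{5} \approx 2.2$)
$G = \frac{3145}{836}$ ($G = - \frac{25}{76} + \frac{9}{\frac{11}{5}} = \left(-25\right) \frac{1}{76} + 9 \cdot \frac{5}{11} = - \frac{25}{76} + \frac{45}{11} = \frac{3145}{836} \approx 3.762$)
$\left(-113 + G\right) 160 = \left(-113 + \frac{3145}{836}\right) 160 = \left(- \frac{91323}{836}\right) 160 = - \frac{3652920}{209}$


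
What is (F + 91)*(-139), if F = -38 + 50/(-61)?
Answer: -442437/61 ≈ -7253.1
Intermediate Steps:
F = -2368/61 (F = -38 + 50*(-1/61) = -38 - 50/61 = -2368/61 ≈ -38.820)
(F + 91)*(-139) = (-2368/61 + 91)*(-139) = (3183/61)*(-139) = -442437/61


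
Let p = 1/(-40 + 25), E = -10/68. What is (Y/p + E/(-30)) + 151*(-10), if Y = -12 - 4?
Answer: -259079/204 ≈ -1270.0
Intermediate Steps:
E = -5/34 (E = -10*1/68 = -5/34 ≈ -0.14706)
p = -1/15 (p = 1/(-15) = -1/15 ≈ -0.066667)
Y = -16
(Y/p + E/(-30)) + 151*(-10) = (-16/(-1/15) - 5/34/(-30)) + 151*(-10) = (-16*(-15) - 5/34*(-1/30)) - 1510 = (240 + 1/204) - 1510 = 48961/204 - 1510 = -259079/204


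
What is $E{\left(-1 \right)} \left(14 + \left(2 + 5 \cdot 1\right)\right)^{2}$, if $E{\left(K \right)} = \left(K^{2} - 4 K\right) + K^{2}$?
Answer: $2646$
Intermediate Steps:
$E{\left(K \right)} = - 4 K + 2 K^{2}$
$E{\left(-1 \right)} \left(14 + \left(2 + 5 \cdot 1\right)\right)^{2} = 2 \left(-1\right) \left(-2 - 1\right) \left(14 + \left(2 + 5 \cdot 1\right)\right)^{2} = 2 \left(-1\right) \left(-3\right) \left(14 + \left(2 + 5\right)\right)^{2} = 6 \left(14 + 7\right)^{2} = 6 \cdot 21^{2} = 6 \cdot 441 = 2646$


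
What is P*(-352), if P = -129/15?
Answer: 15136/5 ≈ 3027.2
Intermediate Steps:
P = -43/5 (P = -129*1/15 = -43/5 ≈ -8.6000)
P*(-352) = -43/5*(-352) = 15136/5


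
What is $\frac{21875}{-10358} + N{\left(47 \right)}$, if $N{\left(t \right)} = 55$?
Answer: $\frac{547815}{10358} \approx 52.888$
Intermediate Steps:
$\frac{21875}{-10358} + N{\left(47 \right)} = \frac{21875}{-10358} + 55 = 21875 \left(- \frac{1}{10358}\right) + 55 = - \frac{21875}{10358} + 55 = \frac{547815}{10358}$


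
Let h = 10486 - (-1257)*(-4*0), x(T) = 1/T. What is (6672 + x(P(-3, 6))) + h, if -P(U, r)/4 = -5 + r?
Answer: 68631/4 ≈ 17158.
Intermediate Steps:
P(U, r) = 20 - 4*r (P(U, r) = -4*(-5 + r) = 20 - 4*r)
h = 10486 (h = 10486 - (-1257)*0 = 10486 - 1*0 = 10486 + 0 = 10486)
(6672 + x(P(-3, 6))) + h = (6672 + 1/(20 - 4*6)) + 10486 = (6672 + 1/(20 - 24)) + 10486 = (6672 + 1/(-4)) + 10486 = (6672 - ¼) + 10486 = 26687/4 + 10486 = 68631/4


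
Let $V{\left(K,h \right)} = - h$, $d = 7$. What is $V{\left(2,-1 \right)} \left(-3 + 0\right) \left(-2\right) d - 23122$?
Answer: $-23080$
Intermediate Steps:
$V{\left(2,-1 \right)} \left(-3 + 0\right) \left(-2\right) d - 23122 = \left(-1\right) \left(-1\right) \left(-3 + 0\right) \left(-2\right) 7 - 23122 = 1 \left(\left(-3\right) \left(-2\right)\right) 7 - 23122 = 1 \cdot 6 \cdot 7 - 23122 = 6 \cdot 7 - 23122 = 42 - 23122 = -23080$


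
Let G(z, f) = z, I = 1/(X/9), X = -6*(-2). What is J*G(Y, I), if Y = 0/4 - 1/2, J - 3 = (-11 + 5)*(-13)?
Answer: -81/2 ≈ -40.500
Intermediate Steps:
X = 12
J = 81 (J = 3 + (-11 + 5)*(-13) = 3 - 6*(-13) = 3 + 78 = 81)
Y = -½ (Y = 0*(¼) - 1*½ = 0 - ½ = -½ ≈ -0.50000)
I = ¾ (I = 1/(12/9) = 1/(12*(⅑)) = 1/(4/3) = ¾ ≈ 0.75000)
J*G(Y, I) = 81*(-½) = -81/2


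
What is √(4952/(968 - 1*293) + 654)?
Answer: √1339206/45 ≈ 25.716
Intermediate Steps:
√(4952/(968 - 1*293) + 654) = √(4952/(968 - 293) + 654) = √(4952/675 + 654) = √(446402/675) = √1339206/45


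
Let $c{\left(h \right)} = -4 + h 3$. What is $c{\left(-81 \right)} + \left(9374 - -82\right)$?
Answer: $9209$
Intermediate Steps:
$c{\left(h \right)} = -4 + 3 h$
$c{\left(-81 \right)} + \left(9374 - -82\right) = \left(-4 + 3 \left(-81\right)\right) + \left(9374 - -82\right) = \left(-4 - 243\right) + \left(9374 + 82\right) = -247 + 9456 = 9209$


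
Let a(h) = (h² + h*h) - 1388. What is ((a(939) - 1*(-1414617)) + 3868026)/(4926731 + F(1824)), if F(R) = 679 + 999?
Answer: 7044697/4928409 ≈ 1.4294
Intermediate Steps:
F(R) = 1678
a(h) = -1388 + 2*h² (a(h) = (h² + h²) - 1388 = 2*h² - 1388 = -1388 + 2*h²)
((a(939) - 1*(-1414617)) + 3868026)/(4926731 + F(1824)) = (((-1388 + 2*939²) - 1*(-1414617)) + 3868026)/(4926731 + 1678) = (((-1388 + 2*881721) + 1414617) + 3868026)/4928409 = (((-1388 + 1763442) + 1414617) + 3868026)*(1/4928409) = ((1762054 + 1414617) + 3868026)*(1/4928409) = (3176671 + 3868026)*(1/4928409) = 7044697*(1/4928409) = 7044697/4928409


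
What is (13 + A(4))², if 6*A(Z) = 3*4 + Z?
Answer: 2209/9 ≈ 245.44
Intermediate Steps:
A(Z) = 2 + Z/6 (A(Z) = (3*4 + Z)/6 = (12 + Z)/6 = 2 + Z/6)
(13 + A(4))² = (13 + (2 + (⅙)*4))² = (13 + (2 + ⅔))² = (13 + 8/3)² = (47/3)² = 2209/9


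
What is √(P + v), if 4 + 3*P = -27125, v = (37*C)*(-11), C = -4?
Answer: I*√7415 ≈ 86.11*I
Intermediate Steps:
v = 1628 (v = (37*(-4))*(-11) = -148*(-11) = 1628)
P = -9043 (P = -4/3 + (⅓)*(-27125) = -4/3 - 27125/3 = -9043)
√(P + v) = √(-9043 + 1628) = √(-7415) = I*√7415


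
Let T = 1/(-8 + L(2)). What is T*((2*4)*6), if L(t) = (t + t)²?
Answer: 6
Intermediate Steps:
L(t) = 4*t² (L(t) = (2*t)² = 4*t²)
T = ⅛ (T = 1/(-8 + 4*2²) = 1/(-8 + 4*4) = 1/(-8 + 16) = 1/8 = ⅛ ≈ 0.12500)
T*((2*4)*6) = ((2*4)*6)/8 = (8*6)/8 = (⅛)*48 = 6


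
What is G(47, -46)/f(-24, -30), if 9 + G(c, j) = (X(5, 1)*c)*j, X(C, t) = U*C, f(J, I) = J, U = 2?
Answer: 21629/24 ≈ 901.21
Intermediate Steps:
X(C, t) = 2*C
G(c, j) = -9 + 10*c*j (G(c, j) = -9 + ((2*5)*c)*j = -9 + (10*c)*j = -9 + 10*c*j)
G(47, -46)/f(-24, -30) = (-9 + 10*47*(-46))/(-24) = (-9 - 21620)*(-1/24) = -21629*(-1/24) = 21629/24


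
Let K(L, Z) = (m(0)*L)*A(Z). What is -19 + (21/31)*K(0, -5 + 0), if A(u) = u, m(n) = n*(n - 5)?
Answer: -19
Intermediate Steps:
m(n) = n*(-5 + n)
K(L, Z) = 0 (K(L, Z) = ((0*(-5 + 0))*L)*Z = ((0*(-5))*L)*Z = (0*L)*Z = 0*Z = 0)
-19 + (21/31)*K(0, -5 + 0) = -19 + (21/31)*0 = -19 + 0 = -19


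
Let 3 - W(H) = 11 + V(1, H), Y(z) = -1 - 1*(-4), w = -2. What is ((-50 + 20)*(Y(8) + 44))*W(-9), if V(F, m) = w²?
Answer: 16920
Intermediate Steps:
Y(z) = 3 (Y(z) = -1 + 4 = 3)
V(F, m) = 4 (V(F, m) = (-2)² = 4)
W(H) = -12 (W(H) = 3 - (11 + 4) = 3 - 1*15 = 3 - 15 = -12)
((-50 + 20)*(Y(8) + 44))*W(-9) = ((-50 + 20)*(3 + 44))*(-12) = -30*47*(-12) = -1410*(-12) = 16920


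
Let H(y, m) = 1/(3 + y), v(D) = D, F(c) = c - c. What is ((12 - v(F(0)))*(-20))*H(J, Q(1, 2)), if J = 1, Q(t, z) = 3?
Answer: -60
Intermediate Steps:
F(c) = 0
((12 - v(F(0)))*(-20))*H(J, Q(1, 2)) = ((12 - 1*0)*(-20))/(3 + 1) = ((12 + 0)*(-20))/4 = (12*(-20))*(1/4) = -240*1/4 = -60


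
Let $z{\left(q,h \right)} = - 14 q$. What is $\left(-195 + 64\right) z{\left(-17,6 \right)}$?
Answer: $-31178$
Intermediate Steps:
$\left(-195 + 64\right) z{\left(-17,6 \right)} = \left(-195 + 64\right) \left(\left(-14\right) \left(-17\right)\right) = \left(-131\right) 238 = -31178$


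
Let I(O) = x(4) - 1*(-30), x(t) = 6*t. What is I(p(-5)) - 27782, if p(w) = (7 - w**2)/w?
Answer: -27728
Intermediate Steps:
p(w) = (7 - w**2)/w
I(O) = 54 (I(O) = 6*4 - 1*(-30) = 24 + 30 = 54)
I(p(-5)) - 27782 = 54 - 27782 = -27728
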